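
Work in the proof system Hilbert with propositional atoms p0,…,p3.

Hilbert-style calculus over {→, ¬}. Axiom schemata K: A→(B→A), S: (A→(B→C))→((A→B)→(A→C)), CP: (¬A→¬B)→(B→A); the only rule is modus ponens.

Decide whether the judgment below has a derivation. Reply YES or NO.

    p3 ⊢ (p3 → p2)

Enumerate valuations to refute Γ ⊢ Δ:
  v=0000: Γ:[p3=F] Δ:[(p3 → p2)=T] refutes=False
  v=0001: Γ:[p3=T] Δ:[(p3 → p2)=F] refutes=True  ← countermodel

Result: NO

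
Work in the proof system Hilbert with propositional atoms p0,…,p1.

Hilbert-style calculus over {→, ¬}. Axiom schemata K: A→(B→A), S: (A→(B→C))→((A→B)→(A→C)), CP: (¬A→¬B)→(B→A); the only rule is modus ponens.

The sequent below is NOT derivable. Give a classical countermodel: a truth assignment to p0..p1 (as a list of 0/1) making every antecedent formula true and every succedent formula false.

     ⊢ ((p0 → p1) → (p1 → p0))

Search for a countermodel by truth-table:
  v=00: Γ:[] Δ:[((p0 → p1) → (p1 → p0))=T] refutes=False
  v=01: Γ:[] Δ:[((p0 → p1) → (p1 → p0))=F] refutes=True  ← countermodel

Result: [0, 1]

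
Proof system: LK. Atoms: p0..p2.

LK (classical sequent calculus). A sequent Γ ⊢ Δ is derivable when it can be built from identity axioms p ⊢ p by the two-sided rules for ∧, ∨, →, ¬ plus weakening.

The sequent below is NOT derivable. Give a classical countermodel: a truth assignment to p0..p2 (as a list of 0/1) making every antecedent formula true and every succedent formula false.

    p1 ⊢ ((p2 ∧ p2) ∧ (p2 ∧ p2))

Search for a countermodel by truth-table:
  v=000: Γ:[p1=F] Δ:[((p2 ∧ p2) ∧ (p2 ∧ p2))=F] refutes=False
  v=001: Γ:[p1=F] Δ:[((p2 ∧ p2) ∧ (p2 ∧ p2))=T] refutes=False
  v=010: Γ:[p1=T] Δ:[((p2 ∧ p2) ∧ (p2 ∧ p2))=F] refutes=True  ← countermodel

Result: [0, 1, 0]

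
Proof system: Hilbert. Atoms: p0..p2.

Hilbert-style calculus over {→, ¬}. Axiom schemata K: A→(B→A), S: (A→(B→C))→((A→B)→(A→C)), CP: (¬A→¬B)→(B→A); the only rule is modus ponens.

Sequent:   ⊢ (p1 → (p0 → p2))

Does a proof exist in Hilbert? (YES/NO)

Search for a countermodel by truth-table:
  v=000: Γ:[] Δ:[(p1 → (p0 → p2))=T] refutes=False
  v=001: Γ:[] Δ:[(p1 → (p0 → p2))=T] refutes=False
  v=010: Γ:[] Δ:[(p1 → (p0 → p2))=T] refutes=False
  v=011: Γ:[] Δ:[(p1 → (p0 → p2))=T] refutes=False
  v=100: Γ:[] Δ:[(p1 → (p0 → p2))=T] refutes=False
  v=101: Γ:[] Δ:[(p1 → (p0 → p2))=T] refutes=False
  v=110: Γ:[] Δ:[(p1 → (p0 → p2))=F] refutes=True  ← countermodel

Result: NO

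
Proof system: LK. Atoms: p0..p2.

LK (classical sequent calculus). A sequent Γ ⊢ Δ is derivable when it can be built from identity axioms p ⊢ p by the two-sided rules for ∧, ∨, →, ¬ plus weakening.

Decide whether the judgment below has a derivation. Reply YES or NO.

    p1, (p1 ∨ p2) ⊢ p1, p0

Proof tree:
[WR] p1, (p1 ∨ p2) ⊢ p1, p0
  [∨L] p1, (p1 ∨ p2) ⊢ p1
    [Ax] p1 ⊢ p1
    [WL] p1, p2 ⊢ p1
      [Ax] p1 ⊢ p1

Result: YES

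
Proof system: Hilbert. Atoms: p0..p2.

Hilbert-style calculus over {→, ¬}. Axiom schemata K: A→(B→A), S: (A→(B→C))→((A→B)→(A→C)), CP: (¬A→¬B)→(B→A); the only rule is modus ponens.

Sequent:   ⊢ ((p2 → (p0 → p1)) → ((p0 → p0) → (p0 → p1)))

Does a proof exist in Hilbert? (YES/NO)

Enumerate valuations to refute Γ ⊢ Δ:
  v=000: Γ:[] Δ:[((p2 → (p0 → p1)) → ((p0 → p0) → (p0 → p1)))=T] refutes=False
  v=001: Γ:[] Δ:[((p2 → (p0 → p1)) → ((p0 → p0) → (p0 → p1)))=T] refutes=False
  v=010: Γ:[] Δ:[((p2 → (p0 → p1)) → ((p0 → p0) → (p0 → p1)))=T] refutes=False
  v=011: Γ:[] Δ:[((p2 → (p0 → p1)) → ((p0 → p0) → (p0 → p1)))=T] refutes=False
  v=100: Γ:[] Δ:[((p2 → (p0 → p1)) → ((p0 → p0) → (p0 → p1)))=F] refutes=True  ← countermodel

Result: NO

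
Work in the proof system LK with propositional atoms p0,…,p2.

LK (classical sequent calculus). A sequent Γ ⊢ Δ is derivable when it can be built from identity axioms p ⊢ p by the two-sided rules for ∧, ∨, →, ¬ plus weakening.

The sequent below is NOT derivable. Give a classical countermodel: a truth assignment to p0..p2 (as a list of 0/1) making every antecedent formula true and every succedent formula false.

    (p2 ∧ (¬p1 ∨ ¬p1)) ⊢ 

Search for a countermodel by truth-table:
  v=000: Γ:[(p2 ∧ (¬p1 ∨ ¬p1))=F] Δ:[] refutes=False
  v=001: Γ:[(p2 ∧ (¬p1 ∨ ¬p1))=T] Δ:[] refutes=True  ← countermodel

Result: [0, 0, 1]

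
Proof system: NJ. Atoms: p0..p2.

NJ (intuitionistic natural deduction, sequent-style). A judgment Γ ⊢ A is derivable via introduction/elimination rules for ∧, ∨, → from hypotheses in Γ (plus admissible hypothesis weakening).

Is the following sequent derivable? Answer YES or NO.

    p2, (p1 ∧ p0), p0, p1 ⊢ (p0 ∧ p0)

Derivation trace:
[Wk] p2, (p1 ∧ p0), p0, p1 ⊢ (p0 ∧ p0)
  [∧I] p2, (p1 ∧ p0), p0 ⊢ (p0 ∧ p0)
    [Wk] p0, (p1 ∧ p0) ⊢ p0
      [Ax] p0 ⊢ p0
    [Wk] p0, p2 ⊢ p0
      [Ax] p0 ⊢ p0

Result: YES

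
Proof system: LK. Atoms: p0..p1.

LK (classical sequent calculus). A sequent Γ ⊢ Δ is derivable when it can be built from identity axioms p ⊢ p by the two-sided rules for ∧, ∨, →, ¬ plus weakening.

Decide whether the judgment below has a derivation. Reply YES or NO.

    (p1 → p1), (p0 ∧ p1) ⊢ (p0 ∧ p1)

Derivation trace:
[∧L] (p1 → p1), (p0 ∧ p1) ⊢ (p0 ∧ p1)
  [∧R] p1, (p1 → p1), p0 ⊢ (p0 ∧ p1)
    [Ax] p0 ⊢ p0
    [→L] p1, (p1 → p1) ⊢ p1
      [WR] p1 ⊢ p1, p1
        [Ax] p1 ⊢ p1
      [Ax] p1 ⊢ p1

Result: YES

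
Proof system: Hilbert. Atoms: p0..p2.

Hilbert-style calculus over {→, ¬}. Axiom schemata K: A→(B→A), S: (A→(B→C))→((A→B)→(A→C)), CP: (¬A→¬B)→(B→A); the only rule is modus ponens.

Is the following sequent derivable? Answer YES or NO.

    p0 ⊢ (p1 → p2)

Enumerate valuations to refute Γ ⊢ Δ:
  v=000: Γ:[p0=F] Δ:[(p1 → p2)=T] refutes=False
  v=001: Γ:[p0=F] Δ:[(p1 → p2)=T] refutes=False
  v=010: Γ:[p0=F] Δ:[(p1 → p2)=F] refutes=False
  v=011: Γ:[p0=F] Δ:[(p1 → p2)=T] refutes=False
  v=100: Γ:[p0=T] Δ:[(p1 → p2)=T] refutes=False
  v=101: Γ:[p0=T] Δ:[(p1 → p2)=T] refutes=False
  v=110: Γ:[p0=T] Δ:[(p1 → p2)=F] refutes=True  ← countermodel

Result: NO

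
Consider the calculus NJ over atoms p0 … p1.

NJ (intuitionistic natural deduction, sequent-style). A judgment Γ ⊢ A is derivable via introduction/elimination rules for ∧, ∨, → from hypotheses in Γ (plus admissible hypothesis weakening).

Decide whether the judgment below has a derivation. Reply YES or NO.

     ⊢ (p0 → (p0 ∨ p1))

Derivation (root first):
[→I]  ⊢ (p0 → (p0 ∨ p1))
  [∨I₁] p0 ⊢ (p0 ∨ p1)
    [Ax] p0 ⊢ p0

Result: YES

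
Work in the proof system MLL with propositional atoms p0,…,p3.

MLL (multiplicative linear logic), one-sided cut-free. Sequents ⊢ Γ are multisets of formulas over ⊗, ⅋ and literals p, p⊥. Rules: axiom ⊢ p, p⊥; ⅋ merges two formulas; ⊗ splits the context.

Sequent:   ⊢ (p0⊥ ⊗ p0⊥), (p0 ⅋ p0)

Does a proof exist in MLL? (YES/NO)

Derivation (root first):
[⅋]  ⊢ (p0⊥ ⊗ p0⊥), (p0 ⅋ p0)
  [⊗]  ⊢ p0, p0, (p0⊥ ⊗ p0⊥)
    [Ax]  ⊢ p0, p0⊥
    [Ax]  ⊢ p0, p0⊥

Result: YES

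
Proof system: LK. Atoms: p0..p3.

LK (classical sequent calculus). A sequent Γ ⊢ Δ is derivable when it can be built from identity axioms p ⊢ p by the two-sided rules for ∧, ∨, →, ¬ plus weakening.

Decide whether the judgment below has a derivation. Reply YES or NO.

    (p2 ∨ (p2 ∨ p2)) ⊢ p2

Proof tree:
[∨L] (p2 ∨ (p2 ∨ p2)) ⊢ p2
  [Ax] p2 ⊢ p2
  [∨L] (p2 ∨ p2) ⊢ p2
    [Ax] p2 ⊢ p2
    [Ax] p2 ⊢ p2

Result: YES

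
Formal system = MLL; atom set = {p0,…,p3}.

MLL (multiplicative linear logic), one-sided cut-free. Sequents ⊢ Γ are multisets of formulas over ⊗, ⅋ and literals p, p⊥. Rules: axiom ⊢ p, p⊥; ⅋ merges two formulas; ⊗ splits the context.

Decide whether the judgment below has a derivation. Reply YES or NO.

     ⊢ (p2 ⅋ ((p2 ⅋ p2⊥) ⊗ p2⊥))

Proof tree:
[⅋]  ⊢ (p2 ⅋ ((p2 ⅋ p2⊥) ⊗ p2⊥))
  [⊗]  ⊢ p2, ((p2 ⅋ p2⊥) ⊗ p2⊥)
    [⅋]  ⊢ (p2 ⅋ p2⊥)
      [Ax]  ⊢ p2, p2⊥
    [Ax]  ⊢ p2, p2⊥

Result: YES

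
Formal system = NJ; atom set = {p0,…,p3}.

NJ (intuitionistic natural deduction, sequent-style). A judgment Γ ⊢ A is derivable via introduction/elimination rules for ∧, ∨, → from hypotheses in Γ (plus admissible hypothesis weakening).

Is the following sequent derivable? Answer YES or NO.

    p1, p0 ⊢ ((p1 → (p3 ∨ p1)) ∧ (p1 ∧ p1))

Proof tree:
[∧I] p1, p0 ⊢ ((p1 → (p3 ∨ p1)) ∧ (p1 ∧ p1))
  [→I]  ⊢ (p1 → (p3 ∨ p1))
    [∨I₂] p1 ⊢ (p3 ∨ p1)
      [Ax] p1 ⊢ p1
  [Wk] p1, p0 ⊢ (p1 ∧ p1)
    [∧I] p1 ⊢ (p1 ∧ p1)
      [Wk] p1, p1 ⊢ p1
        [Ax] p1 ⊢ p1
      [Ax] p1 ⊢ p1

Result: YES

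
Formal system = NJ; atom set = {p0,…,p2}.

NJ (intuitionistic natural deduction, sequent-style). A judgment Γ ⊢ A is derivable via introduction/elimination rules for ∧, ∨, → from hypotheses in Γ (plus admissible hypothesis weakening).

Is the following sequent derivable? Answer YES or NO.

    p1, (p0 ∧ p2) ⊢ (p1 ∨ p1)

Derivation trace:
[Wk] p1, (p0 ∧ p2) ⊢ (p1 ∨ p1)
  [∨I₁] p1 ⊢ (p1 ∨ p1)
    [Ax] p1 ⊢ p1

Result: YES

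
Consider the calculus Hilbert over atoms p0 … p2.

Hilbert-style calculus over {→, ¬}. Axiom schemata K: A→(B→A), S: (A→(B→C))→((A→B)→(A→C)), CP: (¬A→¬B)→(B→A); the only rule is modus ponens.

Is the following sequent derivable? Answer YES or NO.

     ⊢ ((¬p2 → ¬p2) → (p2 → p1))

Truth-table refutation:
  v=000: Γ:[] Δ:[((¬p2 → ¬p2) → (p2 → p1))=T] refutes=False
  v=001: Γ:[] Δ:[((¬p2 → ¬p2) → (p2 → p1))=F] refutes=True  ← countermodel

Result: NO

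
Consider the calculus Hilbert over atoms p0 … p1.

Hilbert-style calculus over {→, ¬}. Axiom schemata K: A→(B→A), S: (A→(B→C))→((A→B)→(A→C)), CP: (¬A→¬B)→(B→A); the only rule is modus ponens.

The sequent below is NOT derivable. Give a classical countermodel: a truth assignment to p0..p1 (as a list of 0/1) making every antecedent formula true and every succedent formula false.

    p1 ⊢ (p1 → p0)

Truth-table refutation:
  v=00: Γ:[p1=F] Δ:[(p1 → p0)=T] refutes=False
  v=01: Γ:[p1=T] Δ:[(p1 → p0)=F] refutes=True  ← countermodel

Result: [0, 1]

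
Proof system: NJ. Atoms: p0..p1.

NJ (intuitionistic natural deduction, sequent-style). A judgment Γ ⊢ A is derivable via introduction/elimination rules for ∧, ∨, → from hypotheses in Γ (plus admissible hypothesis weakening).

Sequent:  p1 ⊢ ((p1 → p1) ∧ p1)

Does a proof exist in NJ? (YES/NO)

Derivation (root first):
[∧I] p1 ⊢ ((p1 → p1) ∧ p1)
  [→I]  ⊢ (p1 → p1)
    [Ax] p1 ⊢ p1
  [Ax] p1 ⊢ p1

Result: YES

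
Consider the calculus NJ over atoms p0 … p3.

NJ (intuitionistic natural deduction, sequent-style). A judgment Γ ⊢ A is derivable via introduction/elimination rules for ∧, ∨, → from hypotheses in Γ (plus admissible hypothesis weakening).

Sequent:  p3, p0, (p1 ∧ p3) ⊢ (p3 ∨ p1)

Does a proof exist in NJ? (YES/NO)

Derivation (root first):
[Wk] p3, p0, (p1 ∧ p3) ⊢ (p3 ∨ p1)
  [∨I₁] p3, p0 ⊢ (p3 ∨ p1)
    [Wk] p3, p0 ⊢ p3
      [Ax] p3 ⊢ p3

Result: YES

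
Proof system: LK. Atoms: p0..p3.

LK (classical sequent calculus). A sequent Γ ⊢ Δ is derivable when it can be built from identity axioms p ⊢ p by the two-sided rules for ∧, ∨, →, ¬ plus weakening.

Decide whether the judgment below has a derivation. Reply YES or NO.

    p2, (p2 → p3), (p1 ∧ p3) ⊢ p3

Derivation (root first):
[∧L] p2, (p2 → p3), (p1 ∧ p3) ⊢ p3
  [WL] p2, p3, (p2 → p3), p1 ⊢ p3
    [→L] p2, p3, (p2 → p3) ⊢ p3
      [Ax] p2 ⊢ p2
      [WL] p3, p3 ⊢ p3
        [Ax] p3 ⊢ p3

Result: YES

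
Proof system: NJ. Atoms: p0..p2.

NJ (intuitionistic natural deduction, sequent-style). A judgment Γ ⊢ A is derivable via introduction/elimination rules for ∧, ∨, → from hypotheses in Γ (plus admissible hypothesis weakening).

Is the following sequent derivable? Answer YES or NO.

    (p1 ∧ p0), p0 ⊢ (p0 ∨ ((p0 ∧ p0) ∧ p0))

Proof tree:
[∨I₂] (p1 ∧ p0), p0 ⊢ (p0 ∨ ((p0 ∧ p0) ∧ p0))
  [∧I] (p1 ∧ p0), p0 ⊢ ((p0 ∧ p0) ∧ p0)
    [Wk] p0, (p1 ∧ p0) ⊢ (p0 ∧ p0)
      [∧I] p0 ⊢ (p0 ∧ p0)
        [Ax] p0 ⊢ p0
        [Ax] p0 ⊢ p0
    [Ax] p0 ⊢ p0

Result: YES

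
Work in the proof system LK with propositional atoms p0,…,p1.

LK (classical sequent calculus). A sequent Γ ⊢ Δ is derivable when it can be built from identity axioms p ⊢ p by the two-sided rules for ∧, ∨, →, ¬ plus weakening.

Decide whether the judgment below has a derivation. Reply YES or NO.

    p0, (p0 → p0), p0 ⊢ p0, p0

Derivation (root first):
[WR] p0, (p0 → p0), p0 ⊢ p0, p0
  [WL] p0, (p0 → p0), p0 ⊢ p0
    [→L] p0, (p0 → p0) ⊢ p0
      [Ax] p0 ⊢ p0
      [Ax] p0 ⊢ p0

Result: YES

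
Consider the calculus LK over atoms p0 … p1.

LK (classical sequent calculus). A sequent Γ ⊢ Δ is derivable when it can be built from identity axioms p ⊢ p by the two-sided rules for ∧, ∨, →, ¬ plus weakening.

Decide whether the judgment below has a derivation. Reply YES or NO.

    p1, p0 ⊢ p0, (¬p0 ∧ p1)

Derivation (root first):
[∧R] p1, p0 ⊢ p0, (¬p0 ∧ p1)
  [¬R] p0, p1 ⊢ p0, ¬p0
    [WL] p0, p0, p1 ⊢ p0
      [WL] p0, p0 ⊢ p0
        [Ax] p0 ⊢ p0
  [Ax] p1 ⊢ p1

Result: YES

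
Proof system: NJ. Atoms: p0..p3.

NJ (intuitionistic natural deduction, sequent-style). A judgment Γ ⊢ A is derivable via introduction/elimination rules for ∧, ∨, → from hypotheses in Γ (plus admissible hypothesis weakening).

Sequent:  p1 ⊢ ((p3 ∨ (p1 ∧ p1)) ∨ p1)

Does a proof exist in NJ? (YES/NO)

Proof tree:
[∨I₁] p1 ⊢ ((p3 ∨ (p1 ∧ p1)) ∨ p1)
  [∨I₂] p1 ⊢ (p3 ∨ (p1 ∧ p1))
    [∧I] p1 ⊢ (p1 ∧ p1)
      [Ax] p1 ⊢ p1
      [Ax] p1 ⊢ p1

Result: YES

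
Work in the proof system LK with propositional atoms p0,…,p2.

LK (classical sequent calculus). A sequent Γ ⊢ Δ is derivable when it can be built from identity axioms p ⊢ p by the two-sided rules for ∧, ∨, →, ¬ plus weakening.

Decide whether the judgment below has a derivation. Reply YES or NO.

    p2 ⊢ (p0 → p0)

Derivation trace:
[WL] p2 ⊢ (p0 → p0)
  [→R]  ⊢ (p0 → p0)
    [Ax] p0 ⊢ p0

Result: YES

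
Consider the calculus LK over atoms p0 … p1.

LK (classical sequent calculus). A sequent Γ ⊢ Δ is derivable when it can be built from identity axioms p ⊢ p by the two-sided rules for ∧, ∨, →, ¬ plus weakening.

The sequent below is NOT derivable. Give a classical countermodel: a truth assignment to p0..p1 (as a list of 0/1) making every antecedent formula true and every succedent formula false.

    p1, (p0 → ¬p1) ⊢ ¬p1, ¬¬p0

Enumerate valuations to refute Γ ⊢ Δ:
  v=00: Γ:[p1=F, (p0 → ¬p1)=T] Δ:[¬p1=T, ¬¬p0=F] refutes=False
  v=01: Γ:[p1=T, (p0 → ¬p1)=T] Δ:[¬p1=F, ¬¬p0=F] refutes=True  ← countermodel

Result: [0, 1]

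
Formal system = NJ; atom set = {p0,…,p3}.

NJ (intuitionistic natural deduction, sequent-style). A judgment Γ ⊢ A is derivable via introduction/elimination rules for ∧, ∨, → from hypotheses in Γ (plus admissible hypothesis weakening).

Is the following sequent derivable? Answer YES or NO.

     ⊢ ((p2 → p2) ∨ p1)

Derivation trace:
[∨I₁]  ⊢ ((p2 → p2) ∨ p1)
  [→I]  ⊢ (p2 → p2)
    [Ax] p2 ⊢ p2

Result: YES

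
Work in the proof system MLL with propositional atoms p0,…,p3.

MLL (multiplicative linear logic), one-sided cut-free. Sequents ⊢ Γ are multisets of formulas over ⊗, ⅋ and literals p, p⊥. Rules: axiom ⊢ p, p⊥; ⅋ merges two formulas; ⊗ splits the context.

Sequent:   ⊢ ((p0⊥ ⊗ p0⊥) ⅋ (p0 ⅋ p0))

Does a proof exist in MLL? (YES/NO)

Proof tree:
[⅋]  ⊢ ((p0⊥ ⊗ p0⊥) ⅋ (p0 ⅋ p0))
  [⅋]  ⊢ (p0⊥ ⊗ p0⊥), (p0 ⅋ p0)
    [⊗]  ⊢ p0, p0, (p0⊥ ⊗ p0⊥)
      [Ax]  ⊢ p0, p0⊥
      [Ax]  ⊢ p0, p0⊥

Result: YES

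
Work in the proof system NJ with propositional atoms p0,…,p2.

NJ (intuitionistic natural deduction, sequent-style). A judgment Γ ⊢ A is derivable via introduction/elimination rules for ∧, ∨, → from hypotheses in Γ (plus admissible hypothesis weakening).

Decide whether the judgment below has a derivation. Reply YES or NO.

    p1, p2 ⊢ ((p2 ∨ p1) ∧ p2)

Derivation trace:
[∧I] p1, p2 ⊢ ((p2 ∨ p1) ∧ p2)
  [∨I₂] p1, p1 ⊢ (p2 ∨ p1)
    [Wk] p1, p1 ⊢ p1
      [Ax] p1 ⊢ p1
  [Ax] p2 ⊢ p2

Result: YES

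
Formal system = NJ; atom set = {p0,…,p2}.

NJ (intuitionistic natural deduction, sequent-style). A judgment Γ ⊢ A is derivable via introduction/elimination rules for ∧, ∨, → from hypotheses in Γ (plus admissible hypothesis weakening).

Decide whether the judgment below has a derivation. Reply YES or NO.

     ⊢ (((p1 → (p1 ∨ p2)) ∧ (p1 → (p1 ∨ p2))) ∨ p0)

Derivation trace:
[∨I₁]  ⊢ (((p1 → (p1 ∨ p2)) ∧ (p1 → (p1 ∨ p2))) ∨ p0)
  [∧I]  ⊢ ((p1 → (p1 ∨ p2)) ∧ (p1 → (p1 ∨ p2)))
    [→I]  ⊢ (p1 → (p1 ∨ p2))
      [∨I₁] p1 ⊢ (p1 ∨ p2)
        [Ax] p1 ⊢ p1
    [→I]  ⊢ (p1 → (p1 ∨ p2))
      [∨I₁] p1 ⊢ (p1 ∨ p2)
        [Ax] p1 ⊢ p1

Result: YES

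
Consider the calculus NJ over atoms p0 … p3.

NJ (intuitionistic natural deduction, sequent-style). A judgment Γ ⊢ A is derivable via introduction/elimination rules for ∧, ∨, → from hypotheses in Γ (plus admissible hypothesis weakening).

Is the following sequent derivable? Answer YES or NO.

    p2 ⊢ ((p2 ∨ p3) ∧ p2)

Derivation trace:
[∧I] p2 ⊢ ((p2 ∨ p3) ∧ p2)
  [∨I₁] p2 ⊢ (p2 ∨ p3)
    [Ax] p2 ⊢ p2
  [Ax] p2 ⊢ p2

Result: YES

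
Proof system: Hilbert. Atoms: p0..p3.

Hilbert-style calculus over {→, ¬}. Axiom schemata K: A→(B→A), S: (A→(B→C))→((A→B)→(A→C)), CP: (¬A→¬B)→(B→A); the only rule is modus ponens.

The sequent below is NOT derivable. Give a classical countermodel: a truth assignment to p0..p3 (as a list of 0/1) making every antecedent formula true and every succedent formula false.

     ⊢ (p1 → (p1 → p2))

Enumerate valuations to refute Γ ⊢ Δ:
  v=0000: Γ:[] Δ:[(p1 → (p1 → p2))=T] refutes=False
  v=0001: Γ:[] Δ:[(p1 → (p1 → p2))=T] refutes=False
  v=0010: Γ:[] Δ:[(p1 → (p1 → p2))=T] refutes=False
  v=0011: Γ:[] Δ:[(p1 → (p1 → p2))=T] refutes=False
  v=0100: Γ:[] Δ:[(p1 → (p1 → p2))=F] refutes=True  ← countermodel

Result: [0, 1, 0, 0]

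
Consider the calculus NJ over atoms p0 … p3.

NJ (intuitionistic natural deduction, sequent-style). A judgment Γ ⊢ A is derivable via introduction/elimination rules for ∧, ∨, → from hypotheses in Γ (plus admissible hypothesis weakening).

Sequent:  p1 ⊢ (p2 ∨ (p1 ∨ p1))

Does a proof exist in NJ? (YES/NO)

Derivation trace:
[∨I₂] p1 ⊢ (p2 ∨ (p1 ∨ p1))
  [∨I₂] p1 ⊢ (p1 ∨ p1)
    [Ax] p1 ⊢ p1

Result: YES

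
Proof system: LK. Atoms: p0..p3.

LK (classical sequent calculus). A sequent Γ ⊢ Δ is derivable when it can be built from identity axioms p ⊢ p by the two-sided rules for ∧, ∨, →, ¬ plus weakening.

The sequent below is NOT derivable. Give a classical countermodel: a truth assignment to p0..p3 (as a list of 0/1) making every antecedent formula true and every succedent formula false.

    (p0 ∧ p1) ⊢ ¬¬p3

Truth-table refutation:
  v=0000: Γ:[(p0 ∧ p1)=F] Δ:[¬¬p3=F] refutes=False
  v=0001: Γ:[(p0 ∧ p1)=F] Δ:[¬¬p3=T] refutes=False
  v=0010: Γ:[(p0 ∧ p1)=F] Δ:[¬¬p3=F] refutes=False
  v=0011: Γ:[(p0 ∧ p1)=F] Δ:[¬¬p3=T] refutes=False
  v=0100: Γ:[(p0 ∧ p1)=F] Δ:[¬¬p3=F] refutes=False
  v=0101: Γ:[(p0 ∧ p1)=F] Δ:[¬¬p3=T] refutes=False
  v=0110: Γ:[(p0 ∧ p1)=F] Δ:[¬¬p3=F] refutes=False
  v=0111: Γ:[(p0 ∧ p1)=F] Δ:[¬¬p3=T] refutes=False
  v=1000: Γ:[(p0 ∧ p1)=F] Δ:[¬¬p3=F] refutes=False
  v=1001: Γ:[(p0 ∧ p1)=F] Δ:[¬¬p3=T] refutes=False
  v=1010: Γ:[(p0 ∧ p1)=F] Δ:[¬¬p3=F] refutes=False
  v=1011: Γ:[(p0 ∧ p1)=F] Δ:[¬¬p3=T] refutes=False
  v=1100: Γ:[(p0 ∧ p1)=T] Δ:[¬¬p3=F] refutes=True  ← countermodel

Result: [1, 1, 0, 0]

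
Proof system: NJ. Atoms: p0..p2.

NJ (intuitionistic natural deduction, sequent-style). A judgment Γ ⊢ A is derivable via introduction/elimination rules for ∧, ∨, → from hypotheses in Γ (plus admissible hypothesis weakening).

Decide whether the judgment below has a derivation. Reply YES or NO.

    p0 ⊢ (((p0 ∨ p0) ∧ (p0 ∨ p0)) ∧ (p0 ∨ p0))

Derivation (root first):
[∧I] p0 ⊢ (((p0 ∨ p0) ∧ (p0 ∨ p0)) ∧ (p0 ∨ p0))
  [∧I] p0 ⊢ ((p0 ∨ p0) ∧ (p0 ∨ p0))
    [∨I₂] p0 ⊢ (p0 ∨ p0)
      [Ax] p0 ⊢ p0
    [∨I₂] p0 ⊢ (p0 ∨ p0)
      [Ax] p0 ⊢ p0
  [∨I₂] p0 ⊢ (p0 ∨ p0)
    [Ax] p0 ⊢ p0

Result: YES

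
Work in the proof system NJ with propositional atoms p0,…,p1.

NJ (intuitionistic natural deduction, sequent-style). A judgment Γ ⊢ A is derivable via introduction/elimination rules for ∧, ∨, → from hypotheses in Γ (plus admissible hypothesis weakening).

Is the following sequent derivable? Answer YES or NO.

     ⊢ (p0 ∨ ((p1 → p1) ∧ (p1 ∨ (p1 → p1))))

Derivation trace:
[∨I₂]  ⊢ (p0 ∨ ((p1 → p1) ∧ (p1 ∨ (p1 → p1))))
  [∧I]  ⊢ ((p1 → p1) ∧ (p1 ∨ (p1 → p1)))
    [→I]  ⊢ (p1 → p1)
      [Ax] p1 ⊢ p1
    [∨I₂]  ⊢ (p1 ∨ (p1 → p1))
      [→I]  ⊢ (p1 → p1)
        [Ax] p1 ⊢ p1

Result: YES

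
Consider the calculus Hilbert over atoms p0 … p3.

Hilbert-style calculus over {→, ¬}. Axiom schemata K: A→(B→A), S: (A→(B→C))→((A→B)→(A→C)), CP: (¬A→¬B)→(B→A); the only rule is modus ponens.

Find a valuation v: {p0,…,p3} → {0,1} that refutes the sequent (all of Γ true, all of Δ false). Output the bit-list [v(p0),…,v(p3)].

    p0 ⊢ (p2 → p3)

Truth-table refutation:
  v=0000: Γ:[p0=F] Δ:[(p2 → p3)=T] refutes=False
  v=0001: Γ:[p0=F] Δ:[(p2 → p3)=T] refutes=False
  v=0010: Γ:[p0=F] Δ:[(p2 → p3)=F] refutes=False
  v=0011: Γ:[p0=F] Δ:[(p2 → p3)=T] refutes=False
  v=0100: Γ:[p0=F] Δ:[(p2 → p3)=T] refutes=False
  v=0101: Γ:[p0=F] Δ:[(p2 → p3)=T] refutes=False
  v=0110: Γ:[p0=F] Δ:[(p2 → p3)=F] refutes=False
  v=0111: Γ:[p0=F] Δ:[(p2 → p3)=T] refutes=False
  v=1000: Γ:[p0=T] Δ:[(p2 → p3)=T] refutes=False
  v=1001: Γ:[p0=T] Δ:[(p2 → p3)=T] refutes=False
  v=1010: Γ:[p0=T] Δ:[(p2 → p3)=F] refutes=True  ← countermodel

Result: [1, 0, 1, 0]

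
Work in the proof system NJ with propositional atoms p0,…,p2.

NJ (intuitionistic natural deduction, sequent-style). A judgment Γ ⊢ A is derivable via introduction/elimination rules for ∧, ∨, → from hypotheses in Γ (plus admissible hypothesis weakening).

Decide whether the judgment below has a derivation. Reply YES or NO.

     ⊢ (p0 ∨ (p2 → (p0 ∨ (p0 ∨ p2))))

Proof tree:
[∨I₂]  ⊢ (p0 ∨ (p2 → (p0 ∨ (p0 ∨ p2))))
  [→I]  ⊢ (p2 → (p0 ∨ (p0 ∨ p2)))
    [∨I₂] p2 ⊢ (p0 ∨ (p0 ∨ p2))
      [∨I₂] p2 ⊢ (p0 ∨ p2)
        [Ax] p2 ⊢ p2

Result: YES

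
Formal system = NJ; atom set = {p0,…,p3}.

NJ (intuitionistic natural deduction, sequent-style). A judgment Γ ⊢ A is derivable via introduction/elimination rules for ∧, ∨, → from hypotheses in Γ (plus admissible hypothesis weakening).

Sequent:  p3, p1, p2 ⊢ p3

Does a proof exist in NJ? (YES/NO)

Derivation trace:
[Wk] p3, p1, p2 ⊢ p3
  [Wk] p3, p1 ⊢ p3
    [Ax] p3 ⊢ p3

Result: YES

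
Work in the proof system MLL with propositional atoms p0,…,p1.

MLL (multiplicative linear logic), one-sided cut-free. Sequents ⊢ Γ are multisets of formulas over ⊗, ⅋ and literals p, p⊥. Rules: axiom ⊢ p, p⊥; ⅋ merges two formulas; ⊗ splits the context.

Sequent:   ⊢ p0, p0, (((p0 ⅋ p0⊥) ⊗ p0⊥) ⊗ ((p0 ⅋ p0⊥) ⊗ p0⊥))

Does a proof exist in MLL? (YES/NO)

Derivation (root first):
[⊗]  ⊢ p0, p0, (((p0 ⅋ p0⊥) ⊗ p0⊥) ⊗ ((p0 ⅋ p0⊥) ⊗ p0⊥))
  [⊗]  ⊢ p0, ((p0 ⅋ p0⊥) ⊗ p0⊥)
    [⅋]  ⊢ (p0 ⅋ p0⊥)
      [Ax]  ⊢ p0, p0⊥
    [Ax]  ⊢ p0, p0⊥
  [⊗]  ⊢ p0, ((p0 ⅋ p0⊥) ⊗ p0⊥)
    [⅋]  ⊢ (p0 ⅋ p0⊥)
      [Ax]  ⊢ p0, p0⊥
    [Ax]  ⊢ p0, p0⊥

Result: YES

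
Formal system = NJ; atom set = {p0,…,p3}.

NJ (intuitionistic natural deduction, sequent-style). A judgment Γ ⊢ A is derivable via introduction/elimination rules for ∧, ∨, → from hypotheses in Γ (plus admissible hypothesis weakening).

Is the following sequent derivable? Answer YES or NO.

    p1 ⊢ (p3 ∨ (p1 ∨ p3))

Derivation trace:
[∨I₂] p1 ⊢ (p3 ∨ (p1 ∨ p3))
  [∨I₁] p1 ⊢ (p1 ∨ p3)
    [Ax] p1 ⊢ p1

Result: YES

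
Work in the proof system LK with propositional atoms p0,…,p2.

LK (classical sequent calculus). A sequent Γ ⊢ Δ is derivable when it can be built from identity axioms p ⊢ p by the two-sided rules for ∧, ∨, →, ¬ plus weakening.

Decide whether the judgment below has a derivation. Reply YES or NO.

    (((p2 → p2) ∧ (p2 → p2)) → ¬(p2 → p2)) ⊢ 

Derivation (root first):
[→L] (((p2 → p2) ∧ (p2 → p2)) → ¬(p2 → p2)) ⊢ 
  [∧R]  ⊢ ((p2 → p2) ∧ (p2 → p2))
    [→R]  ⊢ (p2 → p2)
      [Ax] p2 ⊢ p2
    [→R]  ⊢ (p2 → p2)
      [Ax] p2 ⊢ p2
  [¬L] ¬(p2 → p2) ⊢ 
    [→R]  ⊢ (p2 → p2)
      [Ax] p2 ⊢ p2

Result: YES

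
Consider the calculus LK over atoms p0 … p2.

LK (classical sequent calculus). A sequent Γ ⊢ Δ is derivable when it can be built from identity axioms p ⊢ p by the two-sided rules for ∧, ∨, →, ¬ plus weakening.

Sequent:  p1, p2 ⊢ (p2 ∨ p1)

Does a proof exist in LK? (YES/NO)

Proof tree:
[WL] p1, p2 ⊢ (p2 ∨ p1)
  [∨R] p1 ⊢ (p2 ∨ p1)
    [WR] p1 ⊢ p1, p2
      [Ax] p1 ⊢ p1

Result: YES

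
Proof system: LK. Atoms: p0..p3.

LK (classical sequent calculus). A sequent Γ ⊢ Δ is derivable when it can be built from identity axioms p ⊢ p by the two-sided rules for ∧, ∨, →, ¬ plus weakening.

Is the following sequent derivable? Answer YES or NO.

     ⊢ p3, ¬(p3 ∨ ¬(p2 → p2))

Derivation (root first):
[¬R]  ⊢ p3, ¬(p3 ∨ ¬(p2 → p2))
  [∨L] (p3 ∨ ¬(p2 → p2)) ⊢ p3
    [Ax] p3 ⊢ p3
    [¬L] ¬(p2 → p2) ⊢ 
      [→R]  ⊢ (p2 → p2)
        [Ax] p2 ⊢ p2

Result: YES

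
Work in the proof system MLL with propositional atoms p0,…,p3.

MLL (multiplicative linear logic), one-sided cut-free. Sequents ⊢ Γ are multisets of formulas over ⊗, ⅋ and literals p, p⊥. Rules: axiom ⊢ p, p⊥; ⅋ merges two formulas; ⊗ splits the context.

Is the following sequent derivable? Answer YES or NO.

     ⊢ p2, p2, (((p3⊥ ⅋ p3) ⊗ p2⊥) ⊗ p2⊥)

Derivation trace:
[⊗]  ⊢ p2, p2, (((p3⊥ ⅋ p3) ⊗ p2⊥) ⊗ p2⊥)
  [⊗]  ⊢ p2, ((p3⊥ ⅋ p3) ⊗ p2⊥)
    [⅋]  ⊢ (p3⊥ ⅋ p3)
      [Ax]  ⊢ p3, p3⊥
    [Ax]  ⊢ p2, p2⊥
  [Ax]  ⊢ p2, p2⊥

Result: YES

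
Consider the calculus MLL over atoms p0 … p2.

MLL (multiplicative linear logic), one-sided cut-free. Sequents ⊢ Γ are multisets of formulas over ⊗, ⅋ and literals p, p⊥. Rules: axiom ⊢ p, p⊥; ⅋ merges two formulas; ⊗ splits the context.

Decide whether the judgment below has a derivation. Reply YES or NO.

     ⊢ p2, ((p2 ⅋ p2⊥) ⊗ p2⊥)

Proof tree:
[⊗]  ⊢ p2, ((p2 ⅋ p2⊥) ⊗ p2⊥)
  [⅋]  ⊢ (p2 ⅋ p2⊥)
    [Ax]  ⊢ p2, p2⊥
  [Ax]  ⊢ p2, p2⊥

Result: YES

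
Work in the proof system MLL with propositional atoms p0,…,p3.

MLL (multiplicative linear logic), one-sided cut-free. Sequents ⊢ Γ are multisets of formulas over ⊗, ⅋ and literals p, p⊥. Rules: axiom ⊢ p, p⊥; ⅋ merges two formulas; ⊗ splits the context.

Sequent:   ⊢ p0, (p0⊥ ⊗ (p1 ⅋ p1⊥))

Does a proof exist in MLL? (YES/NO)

Derivation (root first):
[⊗]  ⊢ p0, (p0⊥ ⊗ (p1 ⅋ p1⊥))
  [Ax]  ⊢ p0, p0⊥
  [⅋]  ⊢ (p1 ⅋ p1⊥)
    [Ax]  ⊢ p1, p1⊥

Result: YES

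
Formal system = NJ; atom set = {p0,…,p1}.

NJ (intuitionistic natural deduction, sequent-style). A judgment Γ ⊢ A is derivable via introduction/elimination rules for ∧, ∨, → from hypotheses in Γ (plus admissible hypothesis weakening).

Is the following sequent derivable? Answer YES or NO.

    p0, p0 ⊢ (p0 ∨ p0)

Derivation trace:
[Wk] p0, p0 ⊢ (p0 ∨ p0)
  [∨I₂] p0 ⊢ (p0 ∨ p0)
    [Ax] p0 ⊢ p0

Result: YES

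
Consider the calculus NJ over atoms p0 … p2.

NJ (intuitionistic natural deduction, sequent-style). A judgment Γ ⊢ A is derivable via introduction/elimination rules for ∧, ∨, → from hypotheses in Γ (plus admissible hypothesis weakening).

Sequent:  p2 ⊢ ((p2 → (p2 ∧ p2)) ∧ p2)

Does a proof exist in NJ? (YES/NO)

Derivation (root first):
[∧I] p2 ⊢ ((p2 → (p2 ∧ p2)) ∧ p2)
  [→I]  ⊢ (p2 → (p2 ∧ p2))
    [∧I] p2 ⊢ (p2 ∧ p2)
      [Ax] p2 ⊢ p2
      [Ax] p2 ⊢ p2
  [Ax] p2 ⊢ p2

Result: YES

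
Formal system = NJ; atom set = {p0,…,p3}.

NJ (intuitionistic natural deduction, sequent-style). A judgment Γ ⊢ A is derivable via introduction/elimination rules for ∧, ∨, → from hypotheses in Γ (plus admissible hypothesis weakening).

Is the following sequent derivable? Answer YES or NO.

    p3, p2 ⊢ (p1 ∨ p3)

Derivation trace:
[∨I₂] p3, p2 ⊢ (p1 ∨ p3)
  [Wk] p3, p2 ⊢ p3
    [Ax] p3 ⊢ p3

Result: YES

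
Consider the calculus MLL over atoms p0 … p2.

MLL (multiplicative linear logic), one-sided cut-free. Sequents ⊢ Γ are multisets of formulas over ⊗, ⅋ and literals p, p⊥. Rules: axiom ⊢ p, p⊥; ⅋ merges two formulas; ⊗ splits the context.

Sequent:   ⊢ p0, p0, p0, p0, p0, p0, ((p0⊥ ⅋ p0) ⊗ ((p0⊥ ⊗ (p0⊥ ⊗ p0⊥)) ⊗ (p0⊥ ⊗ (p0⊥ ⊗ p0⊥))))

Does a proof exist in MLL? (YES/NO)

Derivation (root first):
[⊗]  ⊢ p0, p0, p0, p0, p0, p0, ((p0⊥ ⅋ p0) ⊗ ((p0⊥ ⊗ (p0⊥ ⊗ p0⊥)) ⊗ (p0⊥ ⊗ (p0⊥ ⊗ p0⊥))))
  [⅋]  ⊢ (p0⊥ ⅋ p0)
    [Ax]  ⊢ p0, p0⊥
  [⊗]  ⊢ p0, p0, p0, p0, p0, p0, ((p0⊥ ⊗ (p0⊥ ⊗ p0⊥)) ⊗ (p0⊥ ⊗ (p0⊥ ⊗ p0⊥)))
    [⊗]  ⊢ p0, p0, p0, (p0⊥ ⊗ (p0⊥ ⊗ p0⊥))
      [Ax]  ⊢ p0, p0⊥
      [⊗]  ⊢ p0, p0, (p0⊥ ⊗ p0⊥)
        [Ax]  ⊢ p0, p0⊥
        [Ax]  ⊢ p0, p0⊥
    [⊗]  ⊢ p0, p0, p0, (p0⊥ ⊗ (p0⊥ ⊗ p0⊥))
      [Ax]  ⊢ p0, p0⊥
      [⊗]  ⊢ p0, p0, (p0⊥ ⊗ p0⊥)
        [Ax]  ⊢ p0, p0⊥
        [Ax]  ⊢ p0, p0⊥

Result: YES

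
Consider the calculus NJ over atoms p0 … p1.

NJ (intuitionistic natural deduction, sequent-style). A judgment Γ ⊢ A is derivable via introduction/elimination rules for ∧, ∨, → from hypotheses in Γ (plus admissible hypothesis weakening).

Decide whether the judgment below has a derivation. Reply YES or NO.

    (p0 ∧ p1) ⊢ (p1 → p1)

Proof tree:
[→I] (p0 ∧ p1) ⊢ (p1 → p1)
  [Wk] p1, (p0 ∧ p1) ⊢ p1
    [Ax] p1 ⊢ p1

Result: YES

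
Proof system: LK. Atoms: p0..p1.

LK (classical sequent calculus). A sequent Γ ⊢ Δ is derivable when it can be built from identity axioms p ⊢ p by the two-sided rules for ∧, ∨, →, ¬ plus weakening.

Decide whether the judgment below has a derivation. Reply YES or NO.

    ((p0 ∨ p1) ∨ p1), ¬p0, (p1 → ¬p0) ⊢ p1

Proof tree:
[→L] ((p0 ∨ p1) ∨ p1), ¬p0, (p1 → ¬p0) ⊢ p1
  [¬L] ((p0 ∨ p1) ∨ p1), ¬p0 ⊢ p1
    [∨L] ((p0 ∨ p1) ∨ p1) ⊢ p1, p0
      [∨L] (p0 ∨ p1) ⊢ p1, p0
        [Ax] p0 ⊢ p0
        [Ax] p1 ⊢ p1
      [Ax] p1 ⊢ p1
  [¬L] ((p0 ∨ p1) ∨ p1), ¬p0 ⊢ p1
    [∨L] ((p0 ∨ p1) ∨ p1) ⊢ p1, p0
      [∨L] (p0 ∨ p1) ⊢ p1, p0
        [Ax] p0 ⊢ p0
        [Ax] p1 ⊢ p1
      [Ax] p1 ⊢ p1

Result: YES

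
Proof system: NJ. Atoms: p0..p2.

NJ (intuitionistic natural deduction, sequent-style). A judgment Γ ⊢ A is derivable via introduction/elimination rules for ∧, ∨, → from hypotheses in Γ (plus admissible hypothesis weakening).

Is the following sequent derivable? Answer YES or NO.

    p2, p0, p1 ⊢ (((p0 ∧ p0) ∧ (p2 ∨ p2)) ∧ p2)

Proof tree:
[Wk] p2, p0, p1 ⊢ (((p0 ∧ p0) ∧ (p2 ∨ p2)) ∧ p2)
  [∧I] p2, p0 ⊢ (((p0 ∧ p0) ∧ (p2 ∨ p2)) ∧ p2)
    [∧I] p2, p0 ⊢ ((p0 ∧ p0) ∧ (p2 ∨ p2))
      [∧I] p0 ⊢ (p0 ∧ p0)
        [Ax] p0 ⊢ p0
        [Ax] p0 ⊢ p0
      [∨I₂] p2 ⊢ (p2 ∨ p2)
        [Ax] p2 ⊢ p2
    [Ax] p2 ⊢ p2

Result: YES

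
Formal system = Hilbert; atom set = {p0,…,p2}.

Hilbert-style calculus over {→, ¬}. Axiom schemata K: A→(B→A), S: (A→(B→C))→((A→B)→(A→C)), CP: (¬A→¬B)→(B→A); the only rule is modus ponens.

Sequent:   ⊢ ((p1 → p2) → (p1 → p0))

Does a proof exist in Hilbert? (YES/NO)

Enumerate valuations to refute Γ ⊢ Δ:
  v=000: Γ:[] Δ:[((p1 → p2) → (p1 → p0))=T] refutes=False
  v=001: Γ:[] Δ:[((p1 → p2) → (p1 → p0))=T] refutes=False
  v=010: Γ:[] Δ:[((p1 → p2) → (p1 → p0))=T] refutes=False
  v=011: Γ:[] Δ:[((p1 → p2) → (p1 → p0))=F] refutes=True  ← countermodel

Result: NO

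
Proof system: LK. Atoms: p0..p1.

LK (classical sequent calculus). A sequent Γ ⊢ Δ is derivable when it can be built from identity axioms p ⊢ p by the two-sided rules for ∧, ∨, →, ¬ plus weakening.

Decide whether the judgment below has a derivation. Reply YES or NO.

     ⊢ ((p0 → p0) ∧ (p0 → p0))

Proof tree:
[∧R]  ⊢ ((p0 → p0) ∧ (p0 → p0))
  [→R]  ⊢ (p0 → p0)
    [Ax] p0 ⊢ p0
  [→R]  ⊢ (p0 → p0)
    [Ax] p0 ⊢ p0

Result: YES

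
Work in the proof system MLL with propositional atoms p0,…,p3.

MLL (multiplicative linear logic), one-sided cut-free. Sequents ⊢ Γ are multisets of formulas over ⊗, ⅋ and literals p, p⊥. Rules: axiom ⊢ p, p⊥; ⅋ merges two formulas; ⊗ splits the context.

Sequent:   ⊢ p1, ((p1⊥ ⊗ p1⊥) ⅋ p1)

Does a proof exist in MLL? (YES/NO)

Derivation (root first):
[⅋]  ⊢ p1, ((p1⊥ ⊗ p1⊥) ⅋ p1)
  [⊗]  ⊢ p1, p1, (p1⊥ ⊗ p1⊥)
    [Ax]  ⊢ p1, p1⊥
    [Ax]  ⊢ p1, p1⊥

Result: YES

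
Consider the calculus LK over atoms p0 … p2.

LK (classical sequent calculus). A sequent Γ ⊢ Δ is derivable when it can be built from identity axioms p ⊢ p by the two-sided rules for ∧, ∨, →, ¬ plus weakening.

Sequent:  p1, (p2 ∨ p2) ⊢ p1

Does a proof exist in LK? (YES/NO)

Derivation (root first):
[∨L] p1, (p2 ∨ p2) ⊢ p1
  [WL] p1, p2 ⊢ p1
    [Ax] p1 ⊢ p1
  [WL] p1, p2 ⊢ p1
    [Ax] p1 ⊢ p1

Result: YES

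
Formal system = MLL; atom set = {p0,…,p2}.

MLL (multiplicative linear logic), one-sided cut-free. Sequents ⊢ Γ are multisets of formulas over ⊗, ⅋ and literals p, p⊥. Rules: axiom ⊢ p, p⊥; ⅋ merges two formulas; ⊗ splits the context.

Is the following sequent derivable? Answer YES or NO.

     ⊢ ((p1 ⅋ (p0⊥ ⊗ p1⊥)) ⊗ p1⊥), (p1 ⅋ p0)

Derivation trace:
[⅋]  ⊢ ((p1 ⅋ (p0⊥ ⊗ p1⊥)) ⊗ p1⊥), (p1 ⅋ p0)
  [⊗]  ⊢ p0, p1, ((p1 ⅋ (p0⊥ ⊗ p1⊥)) ⊗ p1⊥)
    [⅋]  ⊢ p0, (p1 ⅋ (p0⊥ ⊗ p1⊥))
      [⊗]  ⊢ p0, p1, (p0⊥ ⊗ p1⊥)
        [Ax]  ⊢ p0, p0⊥
        [Ax]  ⊢ p1, p1⊥
    [Ax]  ⊢ p1, p1⊥

Result: YES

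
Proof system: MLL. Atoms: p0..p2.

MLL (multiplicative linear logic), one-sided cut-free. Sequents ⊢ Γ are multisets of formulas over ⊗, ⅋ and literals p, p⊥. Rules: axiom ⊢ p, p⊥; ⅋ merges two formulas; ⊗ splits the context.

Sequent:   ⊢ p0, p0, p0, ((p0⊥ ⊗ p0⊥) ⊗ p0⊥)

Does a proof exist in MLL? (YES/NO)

Derivation (root first):
[⊗]  ⊢ p0, p0, p0, ((p0⊥ ⊗ p0⊥) ⊗ p0⊥)
  [⊗]  ⊢ p0, p0, (p0⊥ ⊗ p0⊥)
    [Ax]  ⊢ p0, p0⊥
    [Ax]  ⊢ p0, p0⊥
  [Ax]  ⊢ p0, p0⊥

Result: YES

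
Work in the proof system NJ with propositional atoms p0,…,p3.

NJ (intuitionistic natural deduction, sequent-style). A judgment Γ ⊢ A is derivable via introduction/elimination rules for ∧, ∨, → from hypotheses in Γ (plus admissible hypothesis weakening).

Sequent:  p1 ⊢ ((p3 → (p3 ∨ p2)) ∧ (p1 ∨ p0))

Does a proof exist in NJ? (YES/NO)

Proof tree:
[∧I] p1 ⊢ ((p3 → (p3 ∨ p2)) ∧ (p1 ∨ p0))
  [→I]  ⊢ (p3 → (p3 ∨ p2))
    [∨I₁] p3 ⊢ (p3 ∨ p2)
      [Ax] p3 ⊢ p3
  [∨I₁] p1 ⊢ (p1 ∨ p0)
    [Ax] p1 ⊢ p1

Result: YES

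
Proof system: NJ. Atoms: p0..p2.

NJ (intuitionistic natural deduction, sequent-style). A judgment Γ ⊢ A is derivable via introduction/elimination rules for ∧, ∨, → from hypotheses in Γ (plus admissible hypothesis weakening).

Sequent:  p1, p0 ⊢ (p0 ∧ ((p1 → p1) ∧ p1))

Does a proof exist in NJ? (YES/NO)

Proof tree:
[∧I] p1, p0 ⊢ (p0 ∧ ((p1 → p1) ∧ p1))
  [Ax] p0 ⊢ p0
  [∧I] p1 ⊢ ((p1 → p1) ∧ p1)
    [→I]  ⊢ (p1 → p1)
      [Ax] p1 ⊢ p1
    [Ax] p1 ⊢ p1

Result: YES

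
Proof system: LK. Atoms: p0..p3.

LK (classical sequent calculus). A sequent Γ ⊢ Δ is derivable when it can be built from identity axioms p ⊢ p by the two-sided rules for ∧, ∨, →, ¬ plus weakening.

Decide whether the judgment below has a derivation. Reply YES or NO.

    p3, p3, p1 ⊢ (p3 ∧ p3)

Proof tree:
[WL] p3, p3, p1 ⊢ (p3 ∧ p3)
  [WL] p3, p3 ⊢ (p3 ∧ p3)
    [∧R] p3 ⊢ (p3 ∧ p3)
      [Ax] p3 ⊢ p3
      [Ax] p3 ⊢ p3

Result: YES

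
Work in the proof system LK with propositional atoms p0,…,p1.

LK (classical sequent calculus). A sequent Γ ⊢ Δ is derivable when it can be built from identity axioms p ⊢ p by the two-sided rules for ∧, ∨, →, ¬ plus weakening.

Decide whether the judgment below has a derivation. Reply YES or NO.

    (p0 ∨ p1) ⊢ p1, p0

Proof tree:
[∨L] (p0 ∨ p1) ⊢ p1, p0
  [Ax] p0 ⊢ p0
  [WR] p1 ⊢ p1, p1
    [Ax] p1 ⊢ p1

Result: YES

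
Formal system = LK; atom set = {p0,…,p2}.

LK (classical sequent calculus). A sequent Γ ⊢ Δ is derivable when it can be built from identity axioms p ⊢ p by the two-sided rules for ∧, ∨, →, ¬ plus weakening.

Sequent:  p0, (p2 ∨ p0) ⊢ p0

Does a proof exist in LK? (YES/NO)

Derivation (root first):
[∨L] p0, (p2 ∨ p0) ⊢ p0
  [WL] p0, p2 ⊢ p0
    [Ax] p0 ⊢ p0
  [Ax] p0 ⊢ p0

Result: YES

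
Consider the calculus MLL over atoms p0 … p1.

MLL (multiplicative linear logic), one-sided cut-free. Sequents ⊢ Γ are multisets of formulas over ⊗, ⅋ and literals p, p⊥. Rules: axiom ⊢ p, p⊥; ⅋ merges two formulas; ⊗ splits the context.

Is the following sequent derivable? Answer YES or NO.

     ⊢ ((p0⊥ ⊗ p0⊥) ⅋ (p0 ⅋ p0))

Proof tree:
[⅋]  ⊢ ((p0⊥ ⊗ p0⊥) ⅋ (p0 ⅋ p0))
  [⅋]  ⊢ (p0⊥ ⊗ p0⊥), (p0 ⅋ p0)
    [⊗]  ⊢ p0, p0, (p0⊥ ⊗ p0⊥)
      [Ax]  ⊢ p0, p0⊥
      [Ax]  ⊢ p0, p0⊥

Result: YES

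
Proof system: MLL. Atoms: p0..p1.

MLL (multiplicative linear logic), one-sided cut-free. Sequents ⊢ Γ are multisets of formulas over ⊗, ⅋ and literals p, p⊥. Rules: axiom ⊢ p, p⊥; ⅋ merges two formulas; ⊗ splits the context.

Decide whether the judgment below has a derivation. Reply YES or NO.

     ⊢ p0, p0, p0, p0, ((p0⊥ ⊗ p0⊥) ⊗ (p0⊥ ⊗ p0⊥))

Derivation trace:
[⊗]  ⊢ p0, p0, p0, p0, ((p0⊥ ⊗ p0⊥) ⊗ (p0⊥ ⊗ p0⊥))
  [⊗]  ⊢ p0, p0, (p0⊥ ⊗ p0⊥)
    [Ax]  ⊢ p0, p0⊥
    [Ax]  ⊢ p0, p0⊥
  [⊗]  ⊢ p0, p0, (p0⊥ ⊗ p0⊥)
    [Ax]  ⊢ p0, p0⊥
    [Ax]  ⊢ p0, p0⊥

Result: YES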